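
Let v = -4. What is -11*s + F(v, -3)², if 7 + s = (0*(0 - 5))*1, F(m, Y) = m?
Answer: 93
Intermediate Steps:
s = -7 (s = -7 + (0*(0 - 5))*1 = -7 + (0*(-5))*1 = -7 + 0*1 = -7 + 0 = -7)
-11*s + F(v, -3)² = -11*(-7) + (-4)² = 77 + 16 = 93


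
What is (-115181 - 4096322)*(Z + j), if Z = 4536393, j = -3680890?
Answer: -3602953451009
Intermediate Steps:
(-115181 - 4096322)*(Z + j) = (-115181 - 4096322)*(4536393 - 3680890) = -4211503*855503 = -3602953451009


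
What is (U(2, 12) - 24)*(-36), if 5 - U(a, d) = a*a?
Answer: 828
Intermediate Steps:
U(a, d) = 5 - a**2 (U(a, d) = 5 - a*a = 5 - a**2)
(U(2, 12) - 24)*(-36) = ((5 - 1*2**2) - 24)*(-36) = ((5 - 1*4) - 24)*(-36) = ((5 - 4) - 24)*(-36) = (1 - 24)*(-36) = -23*(-36) = 828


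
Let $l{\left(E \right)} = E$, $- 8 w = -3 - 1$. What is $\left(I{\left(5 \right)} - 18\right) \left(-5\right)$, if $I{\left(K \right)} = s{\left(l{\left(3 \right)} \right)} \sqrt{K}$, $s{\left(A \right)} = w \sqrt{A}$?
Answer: $90 - \frac{5 \sqrt{15}}{2} \approx 80.318$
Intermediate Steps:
$w = \frac{1}{2}$ ($w = - \frac{-3 - 1}{8} = \left(- \frac{1}{8}\right) \left(-4\right) = \frac{1}{2} \approx 0.5$)
$s{\left(A \right)} = \frac{\sqrt{A}}{2}$
$I{\left(K \right)} = \frac{\sqrt{3} \sqrt{K}}{2}$ ($I{\left(K \right)} = \frac{\sqrt{3}}{2} \sqrt{K} = \frac{\sqrt{3} \sqrt{K}}{2}$)
$\left(I{\left(5 \right)} - 18\right) \left(-5\right) = \left(\frac{\sqrt{3} \sqrt{5}}{2} - 18\right) \left(-5\right) = \left(\frac{\sqrt{15}}{2} - 18\right) \left(-5\right) = \left(-18 + \frac{\sqrt{15}}{2}\right) \left(-5\right) = 90 - \frac{5 \sqrt{15}}{2}$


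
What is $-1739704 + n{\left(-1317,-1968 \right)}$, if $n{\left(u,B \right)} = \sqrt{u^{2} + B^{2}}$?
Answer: $-1739704 + 3 \sqrt{623057} \approx -1.7373 \cdot 10^{6}$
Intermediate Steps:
$n{\left(u,B \right)} = \sqrt{B^{2} + u^{2}}$
$-1739704 + n{\left(-1317,-1968 \right)} = -1739704 + \sqrt{\left(-1968\right)^{2} + \left(-1317\right)^{2}} = -1739704 + \sqrt{3873024 + 1734489} = -1739704 + \sqrt{5607513} = -1739704 + 3 \sqrt{623057}$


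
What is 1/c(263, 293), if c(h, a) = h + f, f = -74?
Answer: 1/189 ≈ 0.0052910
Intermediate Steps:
c(h, a) = -74 + h (c(h, a) = h - 74 = -74 + h)
1/c(263, 293) = 1/(-74 + 263) = 1/189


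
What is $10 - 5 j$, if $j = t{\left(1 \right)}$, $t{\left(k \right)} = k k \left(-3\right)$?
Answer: $25$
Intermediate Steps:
$t{\left(k \right)} = - 3 k^{2}$ ($t{\left(k \right)} = k^{2} \left(-3\right) = - 3 k^{2}$)
$j = -3$ ($j = - 3 \cdot 1^{2} = \left(-3\right) 1 = -3$)
$10 - 5 j = 10 - -15 = 10 + 15 = 25$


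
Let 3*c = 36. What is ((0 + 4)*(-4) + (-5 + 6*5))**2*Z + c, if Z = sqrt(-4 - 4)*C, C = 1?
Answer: 12 + 162*I*sqrt(2) ≈ 12.0 + 229.1*I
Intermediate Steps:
c = 12 (c = (1/3)*36 = 12)
Z = 2*I*sqrt(2) (Z = sqrt(-4 - 4)*1 = sqrt(-8)*1 = (2*I*sqrt(2))*1 = 2*I*sqrt(2) ≈ 2.8284*I)
((0 + 4)*(-4) + (-5 + 6*5))**2*Z + c = ((0 + 4)*(-4) + (-5 + 6*5))**2*(2*I*sqrt(2)) + 12 = (4*(-4) + (-5 + 30))**2*(2*I*sqrt(2)) + 12 = (-16 + 25)**2*(2*I*sqrt(2)) + 12 = 9**2*(2*I*sqrt(2)) + 12 = 81*(2*I*sqrt(2)) + 12 = 162*I*sqrt(2) + 12 = 12 + 162*I*sqrt(2)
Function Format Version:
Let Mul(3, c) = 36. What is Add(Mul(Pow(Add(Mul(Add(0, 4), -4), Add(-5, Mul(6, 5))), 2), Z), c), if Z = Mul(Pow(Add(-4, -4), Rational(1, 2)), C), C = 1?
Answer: Add(12, Mul(162, I, Pow(2, Rational(1, 2)))) ≈ Add(12.000, Mul(229.10, I))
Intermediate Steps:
c = 12 (c = Mul(Rational(1, 3), 36) = 12)
Z = Mul(2, I, Pow(2, Rational(1, 2))) (Z = Mul(Pow(Add(-4, -4), Rational(1, 2)), 1) = Mul(Pow(-8, Rational(1, 2)), 1) = Mul(Mul(2, I, Pow(2, Rational(1, 2))), 1) = Mul(2, I, Pow(2, Rational(1, 2))) ≈ Mul(2.8284, I))
Add(Mul(Pow(Add(Mul(Add(0, 4), -4), Add(-5, Mul(6, 5))), 2), Z), c) = Add(Mul(Pow(Add(Mul(Add(0, 4), -4), Add(-5, Mul(6, 5))), 2), Mul(2, I, Pow(2, Rational(1, 2)))), 12) = Add(Mul(Pow(Add(Mul(4, -4), Add(-5, 30)), 2), Mul(2, I, Pow(2, Rational(1, 2)))), 12) = Add(Mul(Pow(Add(-16, 25), 2), Mul(2, I, Pow(2, Rational(1, 2)))), 12) = Add(Mul(Pow(9, 2), Mul(2, I, Pow(2, Rational(1, 2)))), 12) = Add(Mul(81, Mul(2, I, Pow(2, Rational(1, 2)))), 12) = Add(Mul(162, I, Pow(2, Rational(1, 2))), 12) = Add(12, Mul(162, I, Pow(2, Rational(1, 2))))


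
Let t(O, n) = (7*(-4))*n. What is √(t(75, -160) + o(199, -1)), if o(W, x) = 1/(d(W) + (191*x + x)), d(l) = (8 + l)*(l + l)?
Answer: √30266224371474/82194 ≈ 66.933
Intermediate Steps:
d(l) = 2*l*(8 + l) (d(l) = (8 + l)*(2*l) = 2*l*(8 + l))
t(O, n) = -28*n
o(W, x) = 1/(192*x + 2*W*(8 + W)) (o(W, x) = 1/(2*W*(8 + W) + (191*x + x)) = 1/(2*W*(8 + W) + 192*x) = 1/(192*x + 2*W*(8 + W)))
√(t(75, -160) + o(199, -1)) = √(-28*(-160) + 1/(2*(96*(-1) + 199*(8 + 199)))) = √(4480 + 1/(2*(-96 + 199*207))) = √(4480 + 1/(2*(-96 + 41193))) = √(4480 + (½)/41097) = √(4480 + (½)*(1/41097)) = √(4480 + 1/82194) = √(368229121/82194) = √30266224371474/82194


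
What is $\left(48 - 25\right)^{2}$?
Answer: $529$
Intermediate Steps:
$\left(48 - 25\right)^{2} = 23^{2} = 529$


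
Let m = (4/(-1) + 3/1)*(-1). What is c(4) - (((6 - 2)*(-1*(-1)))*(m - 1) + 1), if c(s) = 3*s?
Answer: 11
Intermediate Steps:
m = 1 (m = (4*(-1) + 3*1)*(-1) = (-4 + 3)*(-1) = -1*(-1) = 1)
c(4) - (((6 - 2)*(-1*(-1)))*(m - 1) + 1) = 3*4 - (((6 - 2)*(-1*(-1)))*(1 - 1) + 1) = 12 - ((4*1)*0 + 1) = 12 - (4*0 + 1) = 12 - (0 + 1) = 12 - 1*1 = 12 - 1 = 11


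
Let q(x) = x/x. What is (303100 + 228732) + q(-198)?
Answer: 531833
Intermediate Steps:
q(x) = 1
(303100 + 228732) + q(-198) = (303100 + 228732) + 1 = 531832 + 1 = 531833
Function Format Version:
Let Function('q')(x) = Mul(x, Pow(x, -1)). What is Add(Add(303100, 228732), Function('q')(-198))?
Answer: 531833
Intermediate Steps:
Function('q')(x) = 1
Add(Add(303100, 228732), Function('q')(-198)) = Add(Add(303100, 228732), 1) = Add(531832, 1) = 531833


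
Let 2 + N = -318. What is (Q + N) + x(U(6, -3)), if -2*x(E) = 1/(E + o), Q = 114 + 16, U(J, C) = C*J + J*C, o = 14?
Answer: -8359/44 ≈ -189.98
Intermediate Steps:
N = -320 (N = -2 - 318 = -320)
U(J, C) = 2*C*J (U(J, C) = C*J + C*J = 2*C*J)
Q = 130
x(E) = -1/(2*(14 + E)) (x(E) = -1/(2*(E + 14)) = -1/(2*(14 + E)))
(Q + N) + x(U(6, -3)) = (130 - 320) - 1/(28 + 2*(2*(-3)*6)) = -190 - 1/(28 + 2*(-36)) = -190 - 1/(28 - 72) = -190 - 1/(-44) = -190 - 1*(-1/44) = -190 + 1/44 = -8359/44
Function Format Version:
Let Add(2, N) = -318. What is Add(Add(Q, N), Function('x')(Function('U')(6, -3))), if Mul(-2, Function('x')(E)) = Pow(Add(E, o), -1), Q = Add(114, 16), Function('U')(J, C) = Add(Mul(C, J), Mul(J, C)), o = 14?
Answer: Rational(-8359, 44) ≈ -189.98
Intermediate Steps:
N = -320 (N = Add(-2, -318) = -320)
Function('U')(J, C) = Mul(2, C, J) (Function('U')(J, C) = Add(Mul(C, J), Mul(C, J)) = Mul(2, C, J))
Q = 130
Function('x')(E) = Mul(Rational(-1, 2), Pow(Add(14, E), -1)) (Function('x')(E) = Mul(Rational(-1, 2), Pow(Add(E, 14), -1)) = Mul(Rational(-1, 2), Pow(Add(14, E), -1)))
Add(Add(Q, N), Function('x')(Function('U')(6, -3))) = Add(Add(130, -320), Mul(-1, Pow(Add(28, Mul(2, Mul(2, -3, 6))), -1))) = Add(-190, Mul(-1, Pow(Add(28, Mul(2, -36)), -1))) = Add(-190, Mul(-1, Pow(Add(28, -72), -1))) = Add(-190, Mul(-1, Pow(-44, -1))) = Add(-190, Mul(-1, Rational(-1, 44))) = Add(-190, Rational(1, 44)) = Rational(-8359, 44)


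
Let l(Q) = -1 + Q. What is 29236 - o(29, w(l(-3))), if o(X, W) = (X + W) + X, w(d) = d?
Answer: 29182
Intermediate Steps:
o(X, W) = W + 2*X (o(X, W) = (W + X) + X = W + 2*X)
29236 - o(29, w(l(-3))) = 29236 - ((-1 - 3) + 2*29) = 29236 - (-4 + 58) = 29236 - 1*54 = 29236 - 54 = 29182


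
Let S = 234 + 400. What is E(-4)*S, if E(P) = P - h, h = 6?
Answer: -6340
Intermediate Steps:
E(P) = -6 + P (E(P) = P - 1*6 = P - 6 = -6 + P)
S = 634
E(-4)*S = (-6 - 4)*634 = -10*634 = -6340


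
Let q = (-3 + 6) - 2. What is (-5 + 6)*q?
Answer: 1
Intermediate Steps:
q = 1 (q = 3 - 2 = 1)
(-5 + 6)*q = (-5 + 6)*1 = 1*1 = 1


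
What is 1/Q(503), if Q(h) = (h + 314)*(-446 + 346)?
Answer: -1/81700 ≈ -1.2240e-5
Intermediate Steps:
Q(h) = -31400 - 100*h (Q(h) = (314 + h)*(-100) = -31400 - 100*h)
1/Q(503) = 1/(-31400 - 100*503) = 1/(-31400 - 50300) = 1/(-81700) = -1/81700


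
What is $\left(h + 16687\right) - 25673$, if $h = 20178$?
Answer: $11192$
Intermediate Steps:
$\left(h + 16687\right) - 25673 = \left(20178 + 16687\right) - 25673 = 36865 - 25673 = 11192$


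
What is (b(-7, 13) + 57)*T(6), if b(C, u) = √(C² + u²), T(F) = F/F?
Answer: 57 + √218 ≈ 71.765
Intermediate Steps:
T(F) = 1
(b(-7, 13) + 57)*T(6) = (√((-7)² + 13²) + 57)*1 = (√(49 + 169) + 57)*1 = (√218 + 57)*1 = (57 + √218)*1 = 57 + √218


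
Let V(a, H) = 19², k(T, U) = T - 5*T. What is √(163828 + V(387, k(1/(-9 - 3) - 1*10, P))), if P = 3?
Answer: √164189 ≈ 405.20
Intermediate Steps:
k(T, U) = -4*T
V(a, H) = 361
√(163828 + V(387, k(1/(-9 - 3) - 1*10, P))) = √(163828 + 361) = √164189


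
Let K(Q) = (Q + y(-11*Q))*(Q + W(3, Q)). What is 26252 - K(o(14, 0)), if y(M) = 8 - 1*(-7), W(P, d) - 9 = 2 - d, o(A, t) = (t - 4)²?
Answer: 25911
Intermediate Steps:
o(A, t) = (-4 + t)²
W(P, d) = 11 - d (W(P, d) = 9 + (2 - d) = 11 - d)
y(M) = 15 (y(M) = 8 + 7 = 15)
K(Q) = 165 + 11*Q (K(Q) = (Q + 15)*(Q + (11 - Q)) = (15 + Q)*11 = 165 + 11*Q)
26252 - K(o(14, 0)) = 26252 - (165 + 11*(-4 + 0)²) = 26252 - (165 + 11*(-4)²) = 26252 - (165 + 11*16) = 26252 - (165 + 176) = 26252 - 1*341 = 26252 - 341 = 25911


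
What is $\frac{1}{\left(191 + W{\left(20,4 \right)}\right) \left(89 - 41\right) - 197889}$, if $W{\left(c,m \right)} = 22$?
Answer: $- \frac{1}{187665} \approx -5.3286 \cdot 10^{-6}$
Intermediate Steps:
$\frac{1}{\left(191 + W{\left(20,4 \right)}\right) \left(89 - 41\right) - 197889} = \frac{1}{\left(191 + 22\right) \left(89 - 41\right) - 197889} = \frac{1}{213 \cdot 48 - 197889} = \frac{1}{10224 - 197889} = \frac{1}{-187665} = - \frac{1}{187665}$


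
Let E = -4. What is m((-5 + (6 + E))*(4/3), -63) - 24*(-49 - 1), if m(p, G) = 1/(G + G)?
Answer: 151199/126 ≈ 1200.0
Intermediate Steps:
m(p, G) = 1/(2*G)
m((-5 + (6 + E))*(4/3), -63) - 24*(-49 - 1) = (1/2)/(-63) - 24*(-49 - 1) = (1/2)*(-1/63) - 24*(-50) = -1/126 - 1*(-1200) = -1/126 + 1200 = 151199/126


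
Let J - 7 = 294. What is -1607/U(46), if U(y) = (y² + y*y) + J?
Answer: -1607/4533 ≈ -0.35451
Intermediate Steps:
J = 301 (J = 7 + 294 = 301)
U(y) = 301 + 2*y² (U(y) = (y² + y*y) + 301 = (y² + y²) + 301 = 2*y² + 301 = 301 + 2*y²)
-1607/U(46) = -1607/(301 + 2*46²) = -1607/(301 + 2*2116) = -1607/(301 + 4232) = -1607/4533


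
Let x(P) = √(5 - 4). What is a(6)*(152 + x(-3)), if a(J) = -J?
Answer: -918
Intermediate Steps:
x(P) = 1 (x(P) = √1 = 1)
a(6)*(152 + x(-3)) = (-1*6)*(152 + 1) = -6*153 = -918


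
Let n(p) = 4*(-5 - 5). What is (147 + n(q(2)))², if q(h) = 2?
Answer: 11449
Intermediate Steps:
n(p) = -40 (n(p) = 4*(-10) = -40)
(147 + n(q(2)))² = (147 - 40)² = 107² = 11449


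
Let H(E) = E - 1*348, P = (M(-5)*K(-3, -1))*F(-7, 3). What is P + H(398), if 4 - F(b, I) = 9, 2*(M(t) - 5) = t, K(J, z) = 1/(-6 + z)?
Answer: 725/14 ≈ 51.786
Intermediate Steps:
M(t) = 5 + t/2
F(b, I) = -5 (F(b, I) = 4 - 1*9 = 4 - 9 = -5)
P = 25/14 (P = ((5 + (½)*(-5))/(-6 - 1))*(-5) = ((5 - 5/2)/(-7))*(-5) = ((5/2)*(-⅐))*(-5) = -5/14*(-5) = 25/14 ≈ 1.7857)
H(E) = -348 + E (H(E) = E - 348 = -348 + E)
P + H(398) = 25/14 + (-348 + 398) = 25/14 + 50 = 725/14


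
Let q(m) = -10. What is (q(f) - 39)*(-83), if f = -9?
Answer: 4067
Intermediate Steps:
(q(f) - 39)*(-83) = (-10 - 39)*(-83) = -49*(-83) = 4067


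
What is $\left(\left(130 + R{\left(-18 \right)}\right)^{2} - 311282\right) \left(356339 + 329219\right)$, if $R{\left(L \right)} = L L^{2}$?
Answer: $22076011019276$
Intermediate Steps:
$R{\left(L \right)} = L^{3}$
$\left(\left(130 + R{\left(-18 \right)}\right)^{2} - 311282\right) \left(356339 + 329219\right) = \left(\left(130 + \left(-18\right)^{3}\right)^{2} - 311282\right) \left(356339 + 329219\right) = \left(\left(130 - 5832\right)^{2} - 311282\right) 685558 = \left(\left(-5702\right)^{2} - 311282\right) 685558 = \left(32512804 - 311282\right) 685558 = 32201522 \cdot 685558 = 22076011019276$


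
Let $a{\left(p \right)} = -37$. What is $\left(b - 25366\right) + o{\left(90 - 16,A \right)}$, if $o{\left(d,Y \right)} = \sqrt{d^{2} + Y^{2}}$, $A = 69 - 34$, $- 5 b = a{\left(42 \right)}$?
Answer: $- \frac{126793}{5} + \sqrt{6701} \approx -25277.0$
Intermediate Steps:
$b = \frac{37}{5}$ ($b = \left(- \frac{1}{5}\right) \left(-37\right) = \frac{37}{5} \approx 7.4$)
$A = 35$ ($A = 69 - 34 = 35$)
$o{\left(d,Y \right)} = \sqrt{Y^{2} + d^{2}}$
$\left(b - 25366\right) + o{\left(90 - 16,A \right)} = \left(\frac{37}{5} - 25366\right) + \sqrt{35^{2} + \left(90 - 16\right)^{2}} = - \frac{126793}{5} + \sqrt{1225 + \left(90 - 16\right)^{2}} = - \frac{126793}{5} + \sqrt{1225 + 74^{2}} = - \frac{126793}{5} + \sqrt{1225 + 5476} = - \frac{126793}{5} + \sqrt{6701}$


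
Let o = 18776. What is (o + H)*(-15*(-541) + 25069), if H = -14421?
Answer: 144516320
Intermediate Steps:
(o + H)*(-15*(-541) + 25069) = (18776 - 14421)*(-15*(-541) + 25069) = 4355*(8115 + 25069) = 4355*33184 = 144516320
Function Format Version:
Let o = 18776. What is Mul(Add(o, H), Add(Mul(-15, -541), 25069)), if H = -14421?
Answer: 144516320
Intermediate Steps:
Mul(Add(o, H), Add(Mul(-15, -541), 25069)) = Mul(Add(18776, -14421), Add(Mul(-15, -541), 25069)) = Mul(4355, Add(8115, 25069)) = Mul(4355, 33184) = 144516320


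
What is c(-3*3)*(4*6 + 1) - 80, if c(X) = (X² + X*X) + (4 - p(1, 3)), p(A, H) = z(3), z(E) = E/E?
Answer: 4045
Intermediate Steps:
z(E) = 1
p(A, H) = 1
c(X) = 3 + 2*X² (c(X) = (X² + X*X) + (4 - 1*1) = (X² + X²) + (4 - 1) = 2*X² + 3 = 3 + 2*X²)
c(-3*3)*(4*6 + 1) - 80 = (3 + 2*(-3*3)²)*(4*6 + 1) - 80 = (3 + 2*(-9)²)*(24 + 1) - 80 = (3 + 2*81)*25 - 80 = (3 + 162)*25 - 80 = 165*25 - 80 = 4125 - 80 = 4045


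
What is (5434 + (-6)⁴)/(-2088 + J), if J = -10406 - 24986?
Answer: -673/3748 ≈ -0.17956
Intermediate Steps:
J = -35392
(5434 + (-6)⁴)/(-2088 + J) = (5434 + (-6)⁴)/(-2088 - 35392) = (5434 + 1296)/(-37480) = 6730*(-1/37480) = -673/3748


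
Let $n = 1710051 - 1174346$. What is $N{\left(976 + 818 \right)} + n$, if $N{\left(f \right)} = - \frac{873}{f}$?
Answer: $\frac{320351299}{598} \approx 5.357 \cdot 10^{5}$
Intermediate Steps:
$n = 535705$ ($n = 1710051 - 1174346 = 535705$)
$N{\left(976 + 818 \right)} + n = - \frac{873}{976 + 818} + 535705 = - \frac{873}{1794} + 535705 = \left(-873\right) \frac{1}{1794} + 535705 = - \frac{291}{598} + 535705 = \frac{320351299}{598}$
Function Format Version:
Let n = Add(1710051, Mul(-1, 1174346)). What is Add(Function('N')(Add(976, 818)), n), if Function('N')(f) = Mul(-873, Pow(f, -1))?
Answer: Rational(320351299, 598) ≈ 5.3570e+5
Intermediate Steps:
n = 535705 (n = Add(1710051, -1174346) = 535705)
Add(Function('N')(Add(976, 818)), n) = Add(Mul(-873, Pow(Add(976, 818), -1)), 535705) = Add(Mul(-873, Pow(1794, -1)), 535705) = Add(Mul(-873, Rational(1, 1794)), 535705) = Add(Rational(-291, 598), 535705) = Rational(320351299, 598)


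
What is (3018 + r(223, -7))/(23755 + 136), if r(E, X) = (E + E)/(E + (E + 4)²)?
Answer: 78093991/618203516 ≈ 0.12632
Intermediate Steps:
r(E, X) = 2*E/(E + (4 + E)²) (r(E, X) = (2*E)/(E + (4 + E)²) = 2*E/(E + (4 + E)²))
(3018 + r(223, -7))/(23755 + 136) = (3018 + 2*223/(223 + (4 + 223)²))/(23755 + 136) = (3018 + 2*223/(223 + 227²))/23891 = (3018 + 2*223/(223 + 51529))*(1/23891) = (3018 + 2*223/51752)*(1/23891) = (3018 + 2*223*(1/51752))*(1/23891) = (3018 + 223/25876)*(1/23891) = (78093991/25876)*(1/23891) = 78093991/618203516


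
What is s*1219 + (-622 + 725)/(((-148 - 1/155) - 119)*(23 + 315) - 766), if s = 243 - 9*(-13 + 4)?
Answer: 5571722477323/14107198 ≈ 3.9496e+5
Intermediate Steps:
s = 324 (s = 243 - 9*(-9) = 243 - 1*(-81) = 243 + 81 = 324)
s*1219 + (-622 + 725)/(((-148 - 1/155) - 119)*(23 + 315) - 766) = 324*1219 + (-622 + 725)/(((-148 - 1/155) - 119)*(23 + 315) - 766) = 394956 + 103/(((-148 - 1*1/155) - 119)*338 - 766) = 394956 + 103/(((-148 - 1/155) - 119)*338 - 766) = 394956 + 103/((-22941/155 - 119)*338 - 766) = 394956 + 103/(-41386/155*338 - 766) = 394956 + 103/(-13988468/155 - 766) = 394956 + 103/(-14107198/155) = 394956 + 103*(-155/14107198) = 394956 - 15965/14107198 = 5571722477323/14107198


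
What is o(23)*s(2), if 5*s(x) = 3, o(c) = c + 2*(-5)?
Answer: 39/5 ≈ 7.8000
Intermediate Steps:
o(c) = -10 + c (o(c) = c - 10 = -10 + c)
s(x) = ⅗ (s(x) = (⅕)*3 = ⅗)
o(23)*s(2) = (-10 + 23)*(⅗) = 13*(⅗) = 39/5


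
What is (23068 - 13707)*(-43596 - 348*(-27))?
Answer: -320146200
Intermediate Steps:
(23068 - 13707)*(-43596 - 348*(-27)) = 9361*(-43596 + 9396) = 9361*(-34200) = -320146200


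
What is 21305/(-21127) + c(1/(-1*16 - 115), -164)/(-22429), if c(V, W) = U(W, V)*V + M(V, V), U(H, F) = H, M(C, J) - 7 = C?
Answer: -62621146855/62075330273 ≈ -1.0088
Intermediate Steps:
M(C, J) = 7 + C
c(V, W) = 7 + V + V*W (c(V, W) = W*V + (7 + V) = V*W + (7 + V) = 7 + V + V*W)
21305/(-21127) + c(1/(-1*16 - 115), -164)/(-22429) = 21305/(-21127) + (7 + 1/(-1*16 - 115) - 164/(-1*16 - 115))/(-22429) = 21305*(-1/21127) + (7 + 1/(-16 - 115) - 164/(-16 - 115))*(-1/22429) = -21305/21127 + (7 + 1/(-131) - 164/(-131))*(-1/22429) = -21305/21127 + (7 - 1/131 - 1/131*(-164))*(-1/22429) = -21305/21127 + (7 - 1/131 + 164/131)*(-1/22429) = -21305/21127 + (1080/131)*(-1/22429) = -21305/21127 - 1080/2938199 = -62621146855/62075330273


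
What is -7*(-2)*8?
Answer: 112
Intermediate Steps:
-7*(-2)*8 = -(-14)*8 = -1*(-112) = 112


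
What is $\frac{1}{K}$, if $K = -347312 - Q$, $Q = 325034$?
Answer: $- \frac{1}{672346} \approx -1.4873 \cdot 10^{-6}$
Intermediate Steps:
$K = -672346$ ($K = -347312 - 325034 = -672346$)
$\frac{1}{K} = \frac{1}{-672346} = - \frac{1}{672346}$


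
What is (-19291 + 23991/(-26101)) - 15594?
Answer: -910557376/26101 ≈ -34886.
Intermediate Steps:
(-19291 + 23991/(-26101)) - 15594 = (-19291 + 23991*(-1/26101)) - 15594 = (-19291 - 23991/26101) - 15594 = -503538382/26101 - 15594 = -910557376/26101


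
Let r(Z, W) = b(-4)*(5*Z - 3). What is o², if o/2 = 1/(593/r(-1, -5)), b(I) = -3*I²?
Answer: 589824/351649 ≈ 1.6773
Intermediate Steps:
r(Z, W) = 144 - 240*Z (r(Z, W) = (-3*(-4)²)*(5*Z - 3) = (-3*16)*(-3 + 5*Z) = -48*(-3 + 5*Z) = 144 - 240*Z)
o = 768/593 (o = 2/((593/(144 - 240*(-1)))) = 2/((593/(144 + 240))) = 2/((593/384)) = 2/((593*(1/384))) = 2/(593/384) = 2*(384/593) = 768/593 ≈ 1.2951)
o² = (768/593)² = 589824/351649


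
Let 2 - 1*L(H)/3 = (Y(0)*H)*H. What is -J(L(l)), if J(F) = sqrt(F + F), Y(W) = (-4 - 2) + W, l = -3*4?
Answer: -2*sqrt(1299) ≈ -72.083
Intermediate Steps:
l = -12
Y(W) = -6 + W
L(H) = 6 + 18*H**2 (L(H) = 6 - 3*(-6 + 0)*H*H = 6 - 3*(-6*H)*H = 6 - (-18)*H**2 = 6 + 18*H**2)
J(F) = sqrt(2)*sqrt(F) (J(F) = sqrt(2*F) = sqrt(2)*sqrt(F))
-J(L(l)) = -sqrt(2)*sqrt(6 + 18*(-12)**2) = -sqrt(2)*sqrt(6 + 18*144) = -sqrt(2)*sqrt(6 + 2592) = -sqrt(2)*sqrt(2598) = -2*sqrt(1299)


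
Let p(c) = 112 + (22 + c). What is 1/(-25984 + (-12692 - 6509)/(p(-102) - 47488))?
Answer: -47456/1233077503 ≈ -3.8486e-5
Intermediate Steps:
p(c) = 134 + c
1/(-25984 + (-12692 - 6509)/(p(-102) - 47488)) = 1/(-25984 + (-12692 - 6509)/((134 - 102) - 47488)) = 1/(-25984 - 19201/(32 - 47488)) = 1/(-25984 - 19201/(-47456)) = 1/(-25984 - 19201*(-1/47456)) = 1/(-25984 + 19201/47456) = 1/(-1233077503/47456) = -47456/1233077503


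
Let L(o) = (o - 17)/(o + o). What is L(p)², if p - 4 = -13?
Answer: 169/81 ≈ 2.0864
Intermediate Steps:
p = -9 (p = 4 - 13 = -9)
L(o) = (-17 + o)/(2*o) (L(o) = (-17 + o)/((2*o)) = (-17 + o)*(1/(2*o)) = (-17 + o)/(2*o))
L(p)² = ((½)*(-17 - 9)/(-9))² = ((½)*(-⅑)*(-26))² = (13/9)² = 169/81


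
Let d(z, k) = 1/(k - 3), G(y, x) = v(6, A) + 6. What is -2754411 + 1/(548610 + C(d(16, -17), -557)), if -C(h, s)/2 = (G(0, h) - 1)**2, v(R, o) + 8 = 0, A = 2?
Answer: -1511047839311/548592 ≈ -2.7544e+6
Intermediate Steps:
v(R, o) = -8 (v(R, o) = -8 + 0 = -8)
G(y, x) = -2 (G(y, x) = -8 + 6 = -2)
d(z, k) = 1/(-3 + k)
C(h, s) = -18 (C(h, s) = -2*(-2 - 1)**2 = -2*(-3)**2 = -2*9 = -18)
-2754411 + 1/(548610 + C(d(16, -17), -557)) = -2754411 + 1/(548610 - 18) = -2754411 + 1/548592 = -1511047839311/548592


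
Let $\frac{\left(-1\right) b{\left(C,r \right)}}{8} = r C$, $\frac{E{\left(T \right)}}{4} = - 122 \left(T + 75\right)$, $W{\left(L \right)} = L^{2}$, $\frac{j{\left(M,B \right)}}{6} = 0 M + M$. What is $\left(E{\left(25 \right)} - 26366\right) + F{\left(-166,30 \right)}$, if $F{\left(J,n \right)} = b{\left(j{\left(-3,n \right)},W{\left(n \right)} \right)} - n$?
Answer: $54404$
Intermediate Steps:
$j{\left(M,B \right)} = 6 M$ ($j{\left(M,B \right)} = 6 \left(0 M + M\right) = 6 \left(0 + M\right) = 6 M$)
$E{\left(T \right)} = -36600 - 488 T$ ($E{\left(T \right)} = 4 \left(- 122 \left(T + 75\right)\right) = 4 \left(- 122 \left(75 + T\right)\right) = 4 \left(-9150 - 122 T\right) = -36600 - 488 T$)
$b{\left(C,r \right)} = - 8 C r$ ($b{\left(C,r \right)} = - 8 r C = - 8 C r$)
$F{\left(J,n \right)} = - n + 144 n^{2}$ ($F{\left(J,n \right)} = - 8 \cdot 6 \left(-3\right) n^{2} - n = \left(-8\right) \left(-18\right) n^{2} - n = 144 n^{2} - n = - n + 144 n^{2}$)
$\left(E{\left(25 \right)} - 26366\right) + F{\left(-166,30 \right)} = \left(\left(-36600 - 12200\right) - 26366\right) + 30 \left(-1 + 144 \cdot 30\right) = \left(\left(-36600 - 12200\right) - 26366\right) + 30 \left(-1 + 4320\right) = \left(-48800 - 26366\right) + 30 \cdot 4319 = -75166 + 129570 = 54404$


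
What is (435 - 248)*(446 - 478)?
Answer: -5984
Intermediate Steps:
(435 - 248)*(446 - 478) = 187*(-32) = -5984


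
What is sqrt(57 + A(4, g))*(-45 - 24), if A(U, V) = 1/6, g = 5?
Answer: -161*sqrt(42)/2 ≈ -521.70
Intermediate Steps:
A(U, V) = 1/6
sqrt(57 + A(4, g))*(-45 - 24) = sqrt(57 + 1/6)*(-45 - 24) = sqrt(343/6)*(-69) = (7*sqrt(42)/6)*(-69) = -161*sqrt(42)/2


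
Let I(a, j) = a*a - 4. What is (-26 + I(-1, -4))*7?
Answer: -203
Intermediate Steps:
I(a, j) = -4 + a**2 (I(a, j) = a**2 - 4 = -4 + a**2)
(-26 + I(-1, -4))*7 = (-26 + (-4 + (-1)**2))*7 = (-26 + (-4 + 1))*7 = (-26 - 3)*7 = -29*7 = -203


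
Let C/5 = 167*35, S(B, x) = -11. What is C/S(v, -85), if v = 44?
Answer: -29225/11 ≈ -2656.8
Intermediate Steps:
C = 29225 (C = 5*(167*35) = 5*5845 = 29225)
C/S(v, -85) = 29225/(-11) = 29225*(-1/11) = -29225/11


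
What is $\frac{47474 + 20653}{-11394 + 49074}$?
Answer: $\frac{22709}{12560} \approx 1.808$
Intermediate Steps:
$\frac{47474 + 20653}{-11394 + 49074} = \frac{68127}{37680} = 68127 \cdot \frac{1}{37680} = \frac{22709}{12560}$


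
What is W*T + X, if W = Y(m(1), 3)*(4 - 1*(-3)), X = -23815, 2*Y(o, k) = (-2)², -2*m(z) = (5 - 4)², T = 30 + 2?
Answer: -23367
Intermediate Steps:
T = 32
m(z) = -½ (m(z) = -(5 - 4)²/2 = -½*1² = -½*1 = -½)
Y(o, k) = 2 (Y(o, k) = (½)*(-2)² = (½)*4 = 2)
W = 14 (W = 2*(4 - 1*(-3)) = 2*(4 + 3) = 2*7 = 14)
W*T + X = 14*32 - 23815 = 448 - 23815 = -23367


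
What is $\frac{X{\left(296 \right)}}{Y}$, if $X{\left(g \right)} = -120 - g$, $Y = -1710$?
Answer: $\frac{208}{855} \approx 0.24327$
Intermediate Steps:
$\frac{X{\left(296 \right)}}{Y} = \frac{-120 - 296}{-1710} = \left(-120 - 296\right) \left(- \frac{1}{1710}\right) = \left(-416\right) \left(- \frac{1}{1710}\right) = \frac{208}{855}$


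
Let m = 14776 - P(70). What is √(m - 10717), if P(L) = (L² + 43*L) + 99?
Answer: 5*I*√158 ≈ 62.849*I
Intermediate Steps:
P(L) = 99 + L² + 43*L
m = 6767 (m = 14776 - (99 + 70² + 43*70) = 14776 - (99 + 4900 + 3010) = 14776 - 1*8009 = 14776 - 8009 = 6767)
√(m - 10717) = √(6767 - 10717) = √(-3950) = 5*I*√158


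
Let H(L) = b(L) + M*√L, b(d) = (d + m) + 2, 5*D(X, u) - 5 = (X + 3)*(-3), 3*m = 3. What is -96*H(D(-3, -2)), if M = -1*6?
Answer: 192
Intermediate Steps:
m = 1 (m = (⅓)*3 = 1)
M = -6
D(X, u) = -⅘ - 3*X/5 (D(X, u) = 1 + ((X + 3)*(-3))/5 = 1 + ((3 + X)*(-3))/5 = 1 + (-9 - 3*X)/5 = 1 + (-9/5 - 3*X/5) = -⅘ - 3*X/5)
b(d) = 3 + d (b(d) = (d + 1) + 2 = (1 + d) + 2 = 3 + d)
H(L) = 3 + L - 6*√L (H(L) = (3 + L) - 6*√L = 3 + L - 6*√L)
-96*H(D(-3, -2)) = -96*(3 + (-⅘ - ⅗*(-3)) - 6*√(-⅘ - ⅗*(-3))) = -96*(3 + (-⅘ + 9/5) - 6*√(-⅘ + 9/5)) = -96*(3 + 1 - 6*√1) = -96*(3 + 1 - 6*1) = -96*(3 + 1 - 6) = -96*(-2) = 192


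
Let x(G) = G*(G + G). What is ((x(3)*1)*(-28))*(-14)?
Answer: 7056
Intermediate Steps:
x(G) = 2*G**2 (x(G) = G*(2*G) = 2*G**2)
((x(3)*1)*(-28))*(-14) = (((2*3**2)*1)*(-28))*(-14) = (((2*9)*1)*(-28))*(-14) = ((18*1)*(-28))*(-14) = (18*(-28))*(-14) = -504*(-14) = 7056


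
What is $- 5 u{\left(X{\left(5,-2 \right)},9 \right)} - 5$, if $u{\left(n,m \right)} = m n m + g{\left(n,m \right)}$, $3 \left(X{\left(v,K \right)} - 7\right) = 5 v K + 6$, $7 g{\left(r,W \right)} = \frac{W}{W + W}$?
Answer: $\frac{43395}{14} \approx 3099.6$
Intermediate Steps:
$g{\left(r,W \right)} = \frac{1}{14}$ ($g{\left(r,W \right)} = \frac{\frac{1}{W + W} W}{7} = \frac{\frac{1}{2 W} W}{7} = \frac{1}{7} \cdot \frac{1}{2} = \frac{1}{14}$)
$X{\left(v,K \right)} = 9 + \frac{5 K v}{3}$ ($X{\left(v,K \right)} = 7 + \frac{5 v K + 6}{3} = 7 + \frac{5 K v + 6}{3} = 7 + \frac{6 + 5 K v}{3} = 7 + \left(2 + \frac{5 K v}{3}\right) = 9 + \frac{5 K v}{3}$)
$u{\left(n,m \right)} = \frac{1}{14} + n m^{2}$ ($u{\left(n,m \right)} = m n m + \frac{1}{14} = n m^{2} + \frac{1}{14} = \frac{1}{14} + n m^{2}$)
$- 5 u{\left(X{\left(5,-2 \right)},9 \right)} - 5 = - 5 \left(\frac{1}{14} + \left(9 + \frac{5}{3} \left(-2\right) 5\right) 9^{2}\right) - 5 = - 5 \left(\frac{1}{14} + \left(9 - \frac{50}{3}\right) 81\right) - 5 = - 5 \left(\frac{1}{14} - 621\right) - 5 = \left(-5\right) \left(- \frac{8693}{14}\right) - 5 = \frac{43465}{14} - 5 = \frac{43395}{14}$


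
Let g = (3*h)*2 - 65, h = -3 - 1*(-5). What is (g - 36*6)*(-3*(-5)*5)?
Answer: -20175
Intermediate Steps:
h = 2 (h = -3 + 5 = 2)
g = -53 (g = (3*2)*2 - 65 = 6*2 - 65 = 12 - 65 = -53)
(g - 36*6)*(-3*(-5)*5) = (-53 - 36*6)*(-3*(-5)*5) = (-53 - 4*54)*(15*5) = (-53 - 216)*75 = -269*75 = -20175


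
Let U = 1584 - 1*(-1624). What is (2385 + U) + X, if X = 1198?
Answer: 6791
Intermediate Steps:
U = 3208 (U = 1584 + 1624 = 3208)
(2385 + U) + X = (2385 + 3208) + 1198 = 5593 + 1198 = 6791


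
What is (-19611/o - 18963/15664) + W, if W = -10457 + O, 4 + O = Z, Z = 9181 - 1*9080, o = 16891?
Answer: -2741682755377/264580624 ≈ -10362.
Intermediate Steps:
Z = 101 (Z = 9181 - 9080 = 101)
O = 97 (O = -4 + 101 = 97)
W = -10360 (W = -10457 + 97 = -10360)
(-19611/o - 18963/15664) + W = (-19611/16891 - 18963/15664) - 10360 = -627490737/264580624 - 10360 = -2741682755377/264580624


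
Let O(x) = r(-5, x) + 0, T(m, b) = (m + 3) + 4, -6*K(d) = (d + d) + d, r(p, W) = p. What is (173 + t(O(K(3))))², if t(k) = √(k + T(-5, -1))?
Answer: (173 + I*√3)² ≈ 29926.0 + 599.29*I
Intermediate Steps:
K(d) = -d/2 (K(d) = -((d + d) + d)/6 = -(2*d + d)/6 = -d/2)
T(m, b) = 7 + m (T(m, b) = (3 + m) + 4 = 7 + m)
O(x) = -5 (O(x) = -5 + 0 = -5)
t(k) = √(2 + k) (t(k) = √(k + (7 - 5)) = √(k + 2) = √(2 + k))
(173 + t(O(K(3))))² = (173 + √(2 - 5))² = (173 + √(-3))² = (173 + I*√3)²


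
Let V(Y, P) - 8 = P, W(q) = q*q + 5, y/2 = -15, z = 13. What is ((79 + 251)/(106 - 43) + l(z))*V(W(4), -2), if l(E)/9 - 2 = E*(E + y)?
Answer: -82562/7 ≈ -11795.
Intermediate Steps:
y = -30 (y = 2*(-15) = -30)
W(q) = 5 + q² (W(q) = q² + 5 = 5 + q²)
l(E) = 18 + 9*E*(-30 + E) (l(E) = 18 + 9*(E*(E - 30)) = 18 + 9*(E*(-30 + E)) = 18 + 9*E*(-30 + E))
V(Y, P) = 8 + P
((79 + 251)/(106 - 43) + l(z))*V(W(4), -2) = ((79 + 251)/(106 - 43) + (18 - 270*13 + 9*13²))*(8 - 2) = (330/63 + (18 - 3510 + 9*169))*6 = (330*(1/63) + (18 - 3510 + 1521))*6 = (110/21 - 1971)*6 = -41281/21*6 = -82562/7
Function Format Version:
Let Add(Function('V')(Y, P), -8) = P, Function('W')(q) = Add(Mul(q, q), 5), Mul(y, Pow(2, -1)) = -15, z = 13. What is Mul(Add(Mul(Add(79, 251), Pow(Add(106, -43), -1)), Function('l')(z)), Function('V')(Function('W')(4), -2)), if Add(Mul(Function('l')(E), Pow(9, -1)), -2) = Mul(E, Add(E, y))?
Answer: Rational(-82562, 7) ≈ -11795.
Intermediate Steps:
y = -30 (y = Mul(2, -15) = -30)
Function('W')(q) = Add(5, Pow(q, 2)) (Function('W')(q) = Add(Pow(q, 2), 5) = Add(5, Pow(q, 2)))
Function('l')(E) = Add(18, Mul(9, E, Add(-30, E))) (Function('l')(E) = Add(18, Mul(9, Mul(E, Add(E, -30)))) = Add(18, Mul(9, Mul(E, Add(-30, E)))) = Add(18, Mul(9, E, Add(-30, E))))
Function('V')(Y, P) = Add(8, P)
Mul(Add(Mul(Add(79, 251), Pow(Add(106, -43), -1)), Function('l')(z)), Function('V')(Function('W')(4), -2)) = Mul(Add(Mul(Add(79, 251), Pow(Add(106, -43), -1)), Add(18, Mul(-270, 13), Mul(9, Pow(13, 2)))), Add(8, -2)) = Mul(Add(Mul(330, Pow(63, -1)), Add(18, -3510, Mul(9, 169))), 6) = Mul(Add(Mul(330, Rational(1, 63)), Add(18, -3510, 1521)), 6) = Mul(Add(Rational(110, 21), -1971), 6) = Mul(Rational(-41281, 21), 6) = Rational(-82562, 7)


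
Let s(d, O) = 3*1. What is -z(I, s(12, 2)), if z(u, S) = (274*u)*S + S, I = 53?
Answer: -43569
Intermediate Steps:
s(d, O) = 3
z(u, S) = S + 274*S*u (z(u, S) = 274*S*u + S = S + 274*S*u)
-z(I, s(12, 2)) = -3*(1 + 274*53) = -3*(1 + 14522) = -3*14523 = -1*43569 = -43569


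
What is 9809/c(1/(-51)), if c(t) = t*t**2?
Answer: -1301173659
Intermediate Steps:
c(t) = t**3
9809/c(1/(-51)) = 9809/((1/(-51))**3) = 9809/((-1/51)**3) = 9809/(-1/132651) = 9809*(-132651) = -1301173659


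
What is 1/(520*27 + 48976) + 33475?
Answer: 2109460601/63016 ≈ 33475.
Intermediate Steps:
1/(520*27 + 48976) + 33475 = 1/(14040 + 48976) + 33475 = 1/63016 + 33475 = 2109460601/63016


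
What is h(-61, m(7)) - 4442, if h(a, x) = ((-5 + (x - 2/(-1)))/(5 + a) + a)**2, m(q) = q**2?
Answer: -486167/784 ≈ -620.11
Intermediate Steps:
h(a, x) = (a + (-3 + x)/(5 + a))**2 (h(a, x) = ((-5 + (x - 2*(-1)))/(5 + a) + a)**2 = ((-5 + (x + 2))/(5 + a) + a)**2 = ((-5 + (2 + x))/(5 + a) + a)**2 = ((-3 + x)/(5 + a) + a)**2 = (a + (-3 + x)/(5 + a))**2)
h(-61, m(7)) - 4442 = (-3 + 7**2 + (-61)**2 + 5*(-61))**2/(5 - 61)**2 - 4442 = (-3 + 49 + 3721 - 305)**2/(-56)**2 - 4442 = (1/3136)*3462**2 - 4442 = (1/3136)*11985444 - 4442 = 2996361/784 - 4442 = -486167/784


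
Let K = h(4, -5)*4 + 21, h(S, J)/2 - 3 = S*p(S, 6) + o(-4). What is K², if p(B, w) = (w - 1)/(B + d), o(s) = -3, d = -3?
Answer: 32761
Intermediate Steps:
p(B, w) = (-1 + w)/(-3 + B) (p(B, w) = (w - 1)/(B - 3) = (-1 + w)/(-3 + B))
h(S, J) = 10*S/(-3 + S) (h(S, J) = 6 + 2*(S*((-1 + 6)/(-3 + S)) - 3) = 6 + 2*(S*(5/(-3 + S)) - 3) = 6 + 2*(5*S/(-3 + S) - 3) = 6 + 2*(-3 + 5*S/(-3 + S)) = 6 + (-6 + 10*S/(-3 + S)) = 10*S/(-3 + S))
K = 181 (K = (10*4/(-3 + 4))*4 + 21 = (10*4/1)*4 + 21 = (10*4*1)*4 + 21 = 40*4 + 21 = 160 + 21 = 181)
K² = 181² = 32761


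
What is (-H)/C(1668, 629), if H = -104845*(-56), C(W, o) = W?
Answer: -1467830/417 ≈ -3520.0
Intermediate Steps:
H = 5871320
(-H)/C(1668, 629) = -1*5871320/1668 = -5871320*1/1668 = -1467830/417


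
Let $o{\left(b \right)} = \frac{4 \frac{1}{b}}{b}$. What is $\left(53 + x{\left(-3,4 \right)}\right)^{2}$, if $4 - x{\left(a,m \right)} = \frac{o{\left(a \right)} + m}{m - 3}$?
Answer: $\frac{223729}{81} \approx 2762.1$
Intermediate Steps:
$o{\left(b \right)} = \frac{4}{b^{2}}$
$x{\left(a,m \right)} = 4 - \frac{m + \frac{4}{a^{2}}}{-3 + m}$ ($x{\left(a,m \right)} = 4 - \frac{\frac{4}{a^{2}} + m}{m - 3} = 4 - \frac{m + \frac{4}{a^{2}}}{-3 + m}$)
$\left(53 + x{\left(-3,4 \right)}\right)^{2} = \left(53 + \frac{-4 + 3 \left(-3\right)^{2} \left(-4 + 4\right)}{9 \left(-3 + 4\right)}\right)^{2} = \left(53 + \frac{-4 + 3 \cdot 9 \cdot 0}{9 \cdot 1}\right)^{2} = \left(53 + \frac{1}{9} \cdot 1 \left(-4 + 0\right)\right)^{2} = \left(53 + \frac{1}{9} \cdot 1 \left(-4\right)\right)^{2} = \left(53 - \frac{4}{9}\right)^{2} = \left(\frac{473}{9}\right)^{2} = \frac{223729}{81}$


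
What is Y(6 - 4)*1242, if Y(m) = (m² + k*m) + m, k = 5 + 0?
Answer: 19872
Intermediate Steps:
k = 5
Y(m) = m² + 6*m (Y(m) = (m² + 5*m) + m = m² + 6*m)
Y(6 - 4)*1242 = ((6 - 4)*(6 + (6 - 4)))*1242 = (2*(6 + 2))*1242 = (2*8)*1242 = 16*1242 = 19872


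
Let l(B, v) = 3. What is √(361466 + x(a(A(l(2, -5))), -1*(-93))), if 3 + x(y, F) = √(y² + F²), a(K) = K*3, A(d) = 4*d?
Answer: √(361463 + 3*√1105) ≈ 601.30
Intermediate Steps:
a(K) = 3*K
x(y, F) = -3 + √(F² + y²) (x(y, F) = -3 + √(y² + F²) = -3 + √(F² + y²))
√(361466 + x(a(A(l(2, -5))), -1*(-93))) = √(361466 + (-3 + √((-1*(-93))² + (3*(4*3))²))) = √(361466 + (-3 + √(93² + (3*12)²))) = √(361466 + (-3 + √(8649 + 36²))) = √(361466 + (-3 + √(8649 + 1296))) = √(361466 + (-3 + √9945)) = √(361466 + (-3 + 3*√1105)) = √(361463 + 3*√1105)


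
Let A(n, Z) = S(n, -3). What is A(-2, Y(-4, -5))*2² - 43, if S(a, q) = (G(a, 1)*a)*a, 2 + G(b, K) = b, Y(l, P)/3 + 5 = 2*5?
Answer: -107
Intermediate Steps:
Y(l, P) = 15 (Y(l, P) = -15 + 3*(2*5) = -15 + 3*10 = -15 + 30 = 15)
G(b, K) = -2 + b
S(a, q) = a²*(-2 + a) (S(a, q) = ((-2 + a)*a)*a = (a*(-2 + a))*a = a²*(-2 + a))
A(n, Z) = n²*(-2 + n)
A(-2, Y(-4, -5))*2² - 43 = ((-2)²*(-2 - 2))*2² - 43 = (4*(-4))*4 - 43 = -16*4 - 43 = -64 - 43 = -107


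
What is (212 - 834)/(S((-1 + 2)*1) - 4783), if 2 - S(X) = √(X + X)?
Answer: 2973782/22857959 - 622*√2/22857959 ≈ 0.13006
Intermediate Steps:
S(X) = 2 - √2*√X (S(X) = 2 - √(X + X) = 2 - √(2*X) = 2 - √2*√X)
(212 - 834)/(S((-1 + 2)*1) - 4783) = (212 - 834)/((2 - √2*√((-1 + 2)*1)) - 4783) = -622/((2 - √2*√(1*1)) - 4783) = -622/((2 - √2*√1) - 4783) = -622/((2 - 1*√2*1) - 4783) = -622/((2 - √2) - 4783) = -622/(-4781 - √2)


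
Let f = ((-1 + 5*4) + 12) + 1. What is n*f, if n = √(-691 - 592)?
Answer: 32*I*√1283 ≈ 1146.2*I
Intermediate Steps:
n = I*√1283 (n = √(-1283) = I*√1283 ≈ 35.819*I)
f = 32 (f = ((-1 + 20) + 12) + 1 = (19 + 12) + 1 = 31 + 1 = 32)
n*f = (I*√1283)*32 = 32*I*√1283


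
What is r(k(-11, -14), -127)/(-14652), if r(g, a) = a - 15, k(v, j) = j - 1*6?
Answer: 71/7326 ≈ 0.0096915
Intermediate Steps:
k(v, j) = -6 + j (k(v, j) = j - 6 = -6 + j)
r(g, a) = -15 + a
r(k(-11, -14), -127)/(-14652) = (-15 - 127)/(-14652) = -142*(-1/14652) = 71/7326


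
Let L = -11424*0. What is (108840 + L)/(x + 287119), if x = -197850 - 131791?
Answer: -18140/7087 ≈ -2.5596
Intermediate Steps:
L = 0
x = -329641
(108840 + L)/(x + 287119) = (108840 + 0)/(-329641 + 287119) = 108840/(-42522) = 108840*(-1/42522) = -18140/7087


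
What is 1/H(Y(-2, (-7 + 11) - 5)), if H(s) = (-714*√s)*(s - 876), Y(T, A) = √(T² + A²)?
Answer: 5^(¼)/547902894 + 146*5^(¾)/456585745 ≈ 1.0719e-6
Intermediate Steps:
Y(T, A) = √(A² + T²)
H(s) = -714*√s*(-876 + s) (H(s) = (-714*√s)*(-876 + s) = -714*√s*(-876 + s))
1/H(Y(-2, (-7 + 11) - 5)) = 1/(714*√(√(((-7 + 11) - 5)² + (-2)²))*(876 - √(((-7 + 11) - 5)² + (-2)²))) = 1/(714*√(√((4 - 5)² + 4))*(876 - √((4 - 5)² + 4))) = 1/(714*√(√((-1)² + 4))*(876 - √((-1)² + 4))) = 1/(714*√(√(1 + 4))*(876 - √(1 + 4))) = 1/(714*√(√5)*(876 - √5)) = 1/(714*5^(¼)*(876 - √5)) = 5^(¾)/(3570*(876 - √5))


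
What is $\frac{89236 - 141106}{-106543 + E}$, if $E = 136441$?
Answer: $- \frac{8645}{4983} \approx -1.7349$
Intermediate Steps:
$\frac{89236 - 141106}{-106543 + E} = \frac{89236 - 141106}{-106543 + 136441} = - \frac{51870}{29898} = \left(-51870\right) \frac{1}{29898} = - \frac{8645}{4983}$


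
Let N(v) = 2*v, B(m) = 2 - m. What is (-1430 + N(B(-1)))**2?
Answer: 2027776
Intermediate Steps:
(-1430 + N(B(-1)))**2 = (-1430 + 2*(2 - 1*(-1)))**2 = (-1430 + 2*(2 + 1))**2 = (-1430 + 2*3)**2 = (-1430 + 6)**2 = (-1424)**2 = 2027776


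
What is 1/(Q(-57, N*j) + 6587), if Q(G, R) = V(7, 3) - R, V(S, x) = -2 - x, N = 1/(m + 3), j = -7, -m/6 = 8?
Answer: 45/296183 ≈ 0.00015193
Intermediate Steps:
m = -48 (m = -6*8 = -48)
N = -1/45 (N = 1/(-48 + 3) = 1/(-45) = -1/45 ≈ -0.022222)
Q(G, R) = -5 - R (Q(G, R) = (-2 - 1*3) - R = (-2 - 3) - R = -5 - R)
1/(Q(-57, N*j) + 6587) = 1/((-5 - (-1)*(-7)/45) + 6587) = 1/((-5 - 1*7/45) + 6587) = 1/((-5 - 7/45) + 6587) = 1/(-232/45 + 6587) = 1/(296183/45) = 45/296183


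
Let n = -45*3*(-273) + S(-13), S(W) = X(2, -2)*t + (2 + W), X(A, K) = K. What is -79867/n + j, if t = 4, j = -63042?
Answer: -2322294979/36836 ≈ -63044.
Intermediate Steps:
S(W) = -6 + W (S(W) = -2*4 + (2 + W) = -8 + (2 + W) = -6 + W)
n = 36836 (n = -45*3*(-273) + (-6 - 13) = -135*(-273) - 19 = 36855 - 19 = 36836)
-79867/n + j = -79867/36836 - 63042 = -2322294979/36836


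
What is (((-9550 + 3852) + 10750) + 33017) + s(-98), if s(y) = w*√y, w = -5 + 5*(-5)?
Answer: 38069 - 210*I*√2 ≈ 38069.0 - 296.98*I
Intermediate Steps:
w = -30 (w = -5 - 25 = -30)
s(y) = -30*√y
(((-9550 + 3852) + 10750) + 33017) + s(-98) = (((-9550 + 3852) + 10750) + 33017) - 210*I*√2 = ((-5698 + 10750) + 33017) - 210*I*√2 = (5052 + 33017) - 210*I*√2 = 38069 - 210*I*√2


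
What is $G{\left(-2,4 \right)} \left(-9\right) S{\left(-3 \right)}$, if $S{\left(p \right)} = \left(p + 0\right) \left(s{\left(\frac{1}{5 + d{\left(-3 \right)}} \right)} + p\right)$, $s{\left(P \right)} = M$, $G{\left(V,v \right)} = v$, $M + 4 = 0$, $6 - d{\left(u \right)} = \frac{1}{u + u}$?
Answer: $-756$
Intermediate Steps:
$d{\left(u \right)} = 6 - \frac{1}{2 u}$ ($d{\left(u \right)} = 6 - \frac{1}{u + u} = 6 - \frac{1}{2 u}$)
$M = -4$ ($M = -4 + 0 = -4$)
$s{\left(P \right)} = -4$
$S{\left(p \right)} = p \left(-4 + p\right)$ ($S{\left(p \right)} = \left(p + 0\right) \left(-4 + p\right) = p \left(-4 + p\right)$)
$G{\left(-2,4 \right)} \left(-9\right) S{\left(-3 \right)} = 4 \left(-9\right) \left(- 3 \left(-4 - 3\right)\right) = - 36 \left(\left(-3\right) \left(-7\right)\right) = \left(-36\right) 21 = -756$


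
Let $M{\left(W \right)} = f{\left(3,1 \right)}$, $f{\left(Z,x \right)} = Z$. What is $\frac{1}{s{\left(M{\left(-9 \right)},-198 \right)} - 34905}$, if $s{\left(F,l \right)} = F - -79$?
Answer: $- \frac{1}{34823} \approx -2.8717 \cdot 10^{-5}$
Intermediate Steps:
$M{\left(W \right)} = 3$
$s{\left(F,l \right)} = 79 + F$ ($s{\left(F,l \right)} = F + 79 = 79 + F$)
$\frac{1}{s{\left(M{\left(-9 \right)},-198 \right)} - 34905} = \frac{1}{\left(79 + 3\right) - 34905} = \frac{1}{82 - 34905} = \frac{1}{-34823} = - \frac{1}{34823}$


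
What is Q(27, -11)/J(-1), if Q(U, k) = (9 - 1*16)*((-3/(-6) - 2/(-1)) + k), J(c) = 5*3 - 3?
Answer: 119/24 ≈ 4.9583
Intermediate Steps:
J(c) = 12 (J(c) = 15 - 3 = 12)
Q(U, k) = -35/2 - 7*k (Q(U, k) = (9 - 16)*((-3*(-1/6) - 2*(-1)) + k) = -7*((1/2 + 2) + k) = -7*(5/2 + k) = -35/2 - 7*k)
Q(27, -11)/J(-1) = (-35/2 - 7*(-11))/12 = (-35/2 + 77)*(1/12) = (119/2)*(1/12) = 119/24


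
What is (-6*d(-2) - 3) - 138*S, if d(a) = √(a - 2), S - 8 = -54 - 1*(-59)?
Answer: -1797 - 12*I ≈ -1797.0 - 12.0*I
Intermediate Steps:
S = 13 (S = 8 + (-54 - 1*(-59)) = 8 + (-54 + 59) = 8 + 5 = 13)
d(a) = √(-2 + a)
(-6*d(-2) - 3) - 138*S = (-6*√(-2 - 2) - 3) - 138*13 = (-12*I - 3) - 1794 = (-3 - 12*I) - 1794 = -1797 - 12*I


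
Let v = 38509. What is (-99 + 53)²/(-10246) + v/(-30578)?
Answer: -229633131/156651094 ≈ -1.4659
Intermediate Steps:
(-99 + 53)²/(-10246) + v/(-30578) = (-99 + 53)²/(-10246) + 38509/(-30578) = (-46)²*(-1/10246) + 38509*(-1/30578) = 2116*(-1/10246) - 38509/30578 = -1058/5123 - 38509/30578 = -229633131/156651094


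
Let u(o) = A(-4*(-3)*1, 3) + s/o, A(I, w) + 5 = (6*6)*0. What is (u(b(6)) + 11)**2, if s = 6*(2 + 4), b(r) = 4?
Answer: 225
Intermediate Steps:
A(I, w) = -5 (A(I, w) = -5 + (6*6)*0 = -5 + 36*0 = -5 + 0 = -5)
s = 36 (s = 6*6 = 36)
u(o) = -5 + 36/o
(u(b(6)) + 11)**2 = ((-5 + 36/4) + 11)**2 = ((-5 + 36*(1/4)) + 11)**2 = ((-5 + 9) + 11)**2 = (4 + 11)**2 = 15**2 = 225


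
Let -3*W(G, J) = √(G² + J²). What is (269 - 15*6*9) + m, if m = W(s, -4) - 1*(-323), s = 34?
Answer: -218 - 2*√293/3 ≈ -229.41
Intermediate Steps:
W(G, J) = -√(G² + J²)/3
m = 323 - 2*√293/3 (m = -√(34² + (-4)²)/3 - 1*(-323) = -√(1156 + 16)/3 + 323 = -2*√293/3 + 323 = 323 - 2*√293/3 ≈ 311.59)
(269 - 15*6*9) + m = (269 - 15*6*9) + (323 - 2*√293/3) = (269 - 90*9) + (323 - 2*√293/3) = (269 - 810) + (323 - 2*√293/3) = -541 + (323 - 2*√293/3) = -218 - 2*√293/3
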